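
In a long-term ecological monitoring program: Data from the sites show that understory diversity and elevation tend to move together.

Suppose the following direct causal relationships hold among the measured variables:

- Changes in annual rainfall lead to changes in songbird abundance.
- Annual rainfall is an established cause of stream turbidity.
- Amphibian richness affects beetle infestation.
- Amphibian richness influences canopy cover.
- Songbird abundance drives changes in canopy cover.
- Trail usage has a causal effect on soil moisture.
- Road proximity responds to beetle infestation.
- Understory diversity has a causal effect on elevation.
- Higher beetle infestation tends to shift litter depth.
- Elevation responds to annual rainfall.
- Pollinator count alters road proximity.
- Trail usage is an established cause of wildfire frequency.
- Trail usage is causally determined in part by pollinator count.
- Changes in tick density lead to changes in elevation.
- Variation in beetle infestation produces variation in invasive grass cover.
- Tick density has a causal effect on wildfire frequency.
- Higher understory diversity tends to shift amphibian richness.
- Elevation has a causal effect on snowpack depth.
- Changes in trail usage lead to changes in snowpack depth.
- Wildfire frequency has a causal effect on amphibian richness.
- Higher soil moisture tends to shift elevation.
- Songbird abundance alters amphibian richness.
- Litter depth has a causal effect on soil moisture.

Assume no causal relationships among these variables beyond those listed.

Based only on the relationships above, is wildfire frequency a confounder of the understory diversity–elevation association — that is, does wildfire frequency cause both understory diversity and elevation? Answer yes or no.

Wildfire frequency has no stated causal path to understory diversity. A confounder must cause both variables, so wildfire frequency does not qualify.

no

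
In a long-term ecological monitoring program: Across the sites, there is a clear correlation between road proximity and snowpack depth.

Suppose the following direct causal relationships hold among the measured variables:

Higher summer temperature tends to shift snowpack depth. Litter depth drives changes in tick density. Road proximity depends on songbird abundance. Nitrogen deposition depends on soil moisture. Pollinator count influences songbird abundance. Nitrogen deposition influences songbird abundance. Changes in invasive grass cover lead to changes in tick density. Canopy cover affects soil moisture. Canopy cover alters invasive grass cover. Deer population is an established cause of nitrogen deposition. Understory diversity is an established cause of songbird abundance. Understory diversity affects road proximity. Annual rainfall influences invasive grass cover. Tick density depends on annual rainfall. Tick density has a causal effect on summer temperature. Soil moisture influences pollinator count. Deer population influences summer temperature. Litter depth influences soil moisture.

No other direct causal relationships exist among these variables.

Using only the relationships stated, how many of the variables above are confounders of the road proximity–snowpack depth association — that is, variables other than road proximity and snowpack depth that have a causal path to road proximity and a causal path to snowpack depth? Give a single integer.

The common causes are: canopy cover (to road proximity via canopy cover → soil moisture → pollinator count → songbird abundance → road proximity; to snowpack depth via canopy cover → invasive grass cover → tick density → summer temperature → snowpack depth); deer population (to road proximity via deer population → nitrogen deposition → songbird abundance → road proximity; to snowpack depth via deer population → summer temperature → snowpack depth); litter depth (to road proximity via litter depth → soil moisture → pollinator count → songbird abundance → road proximity; to snowpack depth via litter depth → tick density → summer temperature → snowpack depth).
Every other variable lacks a causal path to at least one of road proximity and snowpack depth.

3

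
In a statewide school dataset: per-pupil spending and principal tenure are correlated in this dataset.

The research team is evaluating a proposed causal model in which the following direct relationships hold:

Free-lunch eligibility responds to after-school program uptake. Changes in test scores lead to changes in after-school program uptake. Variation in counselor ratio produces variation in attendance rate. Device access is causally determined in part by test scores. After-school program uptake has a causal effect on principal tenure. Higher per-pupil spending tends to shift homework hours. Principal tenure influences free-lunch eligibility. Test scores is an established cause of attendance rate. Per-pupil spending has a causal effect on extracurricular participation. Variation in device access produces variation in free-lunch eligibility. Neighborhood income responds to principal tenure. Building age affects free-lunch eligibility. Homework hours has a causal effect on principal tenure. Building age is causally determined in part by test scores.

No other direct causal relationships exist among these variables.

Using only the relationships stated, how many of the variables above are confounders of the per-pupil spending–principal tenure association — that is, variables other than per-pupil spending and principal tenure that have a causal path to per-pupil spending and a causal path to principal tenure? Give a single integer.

0

No listed variable has a causal path to both per-pupil spending and principal tenure, so there are no common causes.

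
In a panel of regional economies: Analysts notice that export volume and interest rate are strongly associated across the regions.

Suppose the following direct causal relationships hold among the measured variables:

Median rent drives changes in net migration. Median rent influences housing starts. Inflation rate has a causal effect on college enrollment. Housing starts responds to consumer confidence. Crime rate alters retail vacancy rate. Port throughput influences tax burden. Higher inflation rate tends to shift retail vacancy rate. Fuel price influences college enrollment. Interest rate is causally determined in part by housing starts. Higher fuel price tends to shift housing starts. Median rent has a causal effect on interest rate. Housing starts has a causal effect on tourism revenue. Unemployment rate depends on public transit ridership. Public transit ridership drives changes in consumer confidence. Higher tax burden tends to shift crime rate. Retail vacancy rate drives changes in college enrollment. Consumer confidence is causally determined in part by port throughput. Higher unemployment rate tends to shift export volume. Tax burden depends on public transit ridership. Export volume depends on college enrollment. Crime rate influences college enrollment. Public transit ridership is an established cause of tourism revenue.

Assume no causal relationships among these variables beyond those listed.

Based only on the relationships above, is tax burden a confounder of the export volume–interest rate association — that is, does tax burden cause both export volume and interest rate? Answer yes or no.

no

Tax burden has no stated causal path to interest rate. A confounder must cause both variables, so tax burden does not qualify.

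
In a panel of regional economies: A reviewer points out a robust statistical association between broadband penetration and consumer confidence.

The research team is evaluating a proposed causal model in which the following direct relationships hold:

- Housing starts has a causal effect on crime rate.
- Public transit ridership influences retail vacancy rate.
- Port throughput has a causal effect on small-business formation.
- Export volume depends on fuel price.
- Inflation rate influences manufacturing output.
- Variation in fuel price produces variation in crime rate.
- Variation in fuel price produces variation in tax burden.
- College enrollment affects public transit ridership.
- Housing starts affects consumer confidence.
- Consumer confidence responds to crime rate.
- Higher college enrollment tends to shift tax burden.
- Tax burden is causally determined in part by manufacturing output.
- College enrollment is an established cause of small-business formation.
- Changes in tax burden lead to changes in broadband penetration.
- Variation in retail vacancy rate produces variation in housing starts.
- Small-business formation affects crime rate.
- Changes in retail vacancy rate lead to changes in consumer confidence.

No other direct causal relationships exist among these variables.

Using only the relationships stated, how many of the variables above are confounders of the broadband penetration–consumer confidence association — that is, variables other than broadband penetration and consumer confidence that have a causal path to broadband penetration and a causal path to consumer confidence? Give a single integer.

2

The common causes are: college enrollment (to broadband penetration via college enrollment → tax burden → broadband penetration; to consumer confidence via college enrollment → public transit ridership → retail vacancy rate → consumer confidence); fuel price (to broadband penetration via fuel price → tax burden → broadband penetration; to consumer confidence via fuel price → crime rate → consumer confidence).
Every other variable lacks a causal path to at least one of broadband penetration and consumer confidence.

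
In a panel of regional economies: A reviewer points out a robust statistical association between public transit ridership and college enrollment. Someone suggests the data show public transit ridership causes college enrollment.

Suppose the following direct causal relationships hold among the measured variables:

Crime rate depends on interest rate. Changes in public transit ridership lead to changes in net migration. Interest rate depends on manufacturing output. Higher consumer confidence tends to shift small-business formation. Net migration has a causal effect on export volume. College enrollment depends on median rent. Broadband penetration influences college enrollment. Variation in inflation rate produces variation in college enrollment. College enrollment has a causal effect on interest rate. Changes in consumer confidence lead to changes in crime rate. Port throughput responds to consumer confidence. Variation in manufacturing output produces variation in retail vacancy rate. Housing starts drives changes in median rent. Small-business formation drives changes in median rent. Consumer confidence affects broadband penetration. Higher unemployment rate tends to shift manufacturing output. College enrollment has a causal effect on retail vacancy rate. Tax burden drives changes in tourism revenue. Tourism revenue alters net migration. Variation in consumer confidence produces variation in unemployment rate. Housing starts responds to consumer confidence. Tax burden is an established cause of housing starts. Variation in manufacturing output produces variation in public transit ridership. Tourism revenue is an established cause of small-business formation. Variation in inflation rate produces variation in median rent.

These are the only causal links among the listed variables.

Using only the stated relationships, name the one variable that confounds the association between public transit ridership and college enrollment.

consumer confidence

Consumer confidence has a causal path to public transit ridership (consumer confidence → unemployment rate → manufacturing output → public transit ridership) and a separate causal path to college enrollment (consumer confidence → broadband penetration → college enrollment), so it is a common cause of both.
No stated relationship gives public transit ridership a causal route to college enrollment, so the correlation is explained by the shared upstream cause rather than a direct effect.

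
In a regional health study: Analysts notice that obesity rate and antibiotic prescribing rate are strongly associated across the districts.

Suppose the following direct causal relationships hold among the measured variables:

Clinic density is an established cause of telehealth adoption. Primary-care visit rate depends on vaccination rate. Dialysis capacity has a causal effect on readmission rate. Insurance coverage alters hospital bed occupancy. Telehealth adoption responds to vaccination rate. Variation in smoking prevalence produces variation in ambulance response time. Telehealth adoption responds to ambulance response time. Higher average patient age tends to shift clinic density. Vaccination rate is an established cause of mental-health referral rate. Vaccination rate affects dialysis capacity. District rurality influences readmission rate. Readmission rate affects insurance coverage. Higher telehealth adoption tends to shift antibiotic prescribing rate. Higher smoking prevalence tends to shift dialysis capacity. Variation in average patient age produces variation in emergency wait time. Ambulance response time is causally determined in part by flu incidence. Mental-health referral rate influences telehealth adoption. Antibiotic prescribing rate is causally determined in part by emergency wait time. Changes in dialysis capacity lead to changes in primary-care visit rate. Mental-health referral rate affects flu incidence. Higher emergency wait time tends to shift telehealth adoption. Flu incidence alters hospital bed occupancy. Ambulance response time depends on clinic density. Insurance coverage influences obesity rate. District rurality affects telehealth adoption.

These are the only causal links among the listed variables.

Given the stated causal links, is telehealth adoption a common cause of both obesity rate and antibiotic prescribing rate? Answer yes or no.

Telehealth adoption has no stated causal path to obesity rate. A confounder must cause both variables, so telehealth adoption does not qualify.

no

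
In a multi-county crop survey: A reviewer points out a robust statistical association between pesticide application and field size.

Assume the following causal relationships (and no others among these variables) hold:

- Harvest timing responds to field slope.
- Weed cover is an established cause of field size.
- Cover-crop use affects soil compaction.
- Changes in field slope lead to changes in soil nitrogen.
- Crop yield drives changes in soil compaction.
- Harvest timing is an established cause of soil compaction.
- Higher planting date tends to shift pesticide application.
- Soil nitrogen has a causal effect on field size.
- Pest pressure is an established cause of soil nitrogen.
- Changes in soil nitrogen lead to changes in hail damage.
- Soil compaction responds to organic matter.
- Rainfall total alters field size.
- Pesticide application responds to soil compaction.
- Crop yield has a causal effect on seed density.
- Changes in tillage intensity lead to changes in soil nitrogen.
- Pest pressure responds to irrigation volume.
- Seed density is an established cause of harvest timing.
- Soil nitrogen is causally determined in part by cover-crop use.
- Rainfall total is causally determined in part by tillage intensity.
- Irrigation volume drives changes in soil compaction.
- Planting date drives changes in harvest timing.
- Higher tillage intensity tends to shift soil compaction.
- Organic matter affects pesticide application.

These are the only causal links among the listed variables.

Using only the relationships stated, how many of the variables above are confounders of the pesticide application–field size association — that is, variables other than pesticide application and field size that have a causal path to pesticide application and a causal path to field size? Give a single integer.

4

The common causes are: cover-crop use (to pesticide application via cover-crop use → soil compaction → pesticide application; to field size via cover-crop use → soil nitrogen → field size); field slope (to pesticide application via field slope → harvest timing → soil compaction → pesticide application; to field size via field slope → soil nitrogen → field size); irrigation volume (to pesticide application via irrigation volume → soil compaction → pesticide application; to field size via irrigation volume → pest pressure → soil nitrogen → field size); tillage intensity (to pesticide application via tillage intensity → soil compaction → pesticide application; to field size via tillage intensity → rainfall total → field size).
Every other variable lacks a causal path to at least one of pesticide application and field size.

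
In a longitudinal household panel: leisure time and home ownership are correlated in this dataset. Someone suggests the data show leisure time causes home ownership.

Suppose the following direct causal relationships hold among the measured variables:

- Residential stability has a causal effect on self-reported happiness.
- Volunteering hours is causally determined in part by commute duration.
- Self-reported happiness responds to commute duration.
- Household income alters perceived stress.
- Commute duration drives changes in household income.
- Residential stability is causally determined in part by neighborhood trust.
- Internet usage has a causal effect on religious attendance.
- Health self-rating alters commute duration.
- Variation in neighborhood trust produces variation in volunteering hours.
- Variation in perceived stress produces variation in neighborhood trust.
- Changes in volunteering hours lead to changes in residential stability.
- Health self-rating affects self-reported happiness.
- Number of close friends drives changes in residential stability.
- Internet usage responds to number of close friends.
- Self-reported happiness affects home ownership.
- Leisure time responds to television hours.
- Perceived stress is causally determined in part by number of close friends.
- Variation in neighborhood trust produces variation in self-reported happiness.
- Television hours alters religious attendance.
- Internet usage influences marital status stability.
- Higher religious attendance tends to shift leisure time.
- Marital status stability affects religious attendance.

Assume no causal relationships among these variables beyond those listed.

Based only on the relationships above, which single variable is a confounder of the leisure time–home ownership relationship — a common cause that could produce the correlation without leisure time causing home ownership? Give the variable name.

number of close friends

Number of close friends has a causal path to leisure time (number of close friends → internet usage → religious attendance → leisure time) and a separate causal path to home ownership (number of close friends → residential stability → self-reported happiness → home ownership), so it is a common cause of both.
No stated relationship gives leisure time a causal route to home ownership, so the correlation is explained by the shared upstream cause rather than a direct effect.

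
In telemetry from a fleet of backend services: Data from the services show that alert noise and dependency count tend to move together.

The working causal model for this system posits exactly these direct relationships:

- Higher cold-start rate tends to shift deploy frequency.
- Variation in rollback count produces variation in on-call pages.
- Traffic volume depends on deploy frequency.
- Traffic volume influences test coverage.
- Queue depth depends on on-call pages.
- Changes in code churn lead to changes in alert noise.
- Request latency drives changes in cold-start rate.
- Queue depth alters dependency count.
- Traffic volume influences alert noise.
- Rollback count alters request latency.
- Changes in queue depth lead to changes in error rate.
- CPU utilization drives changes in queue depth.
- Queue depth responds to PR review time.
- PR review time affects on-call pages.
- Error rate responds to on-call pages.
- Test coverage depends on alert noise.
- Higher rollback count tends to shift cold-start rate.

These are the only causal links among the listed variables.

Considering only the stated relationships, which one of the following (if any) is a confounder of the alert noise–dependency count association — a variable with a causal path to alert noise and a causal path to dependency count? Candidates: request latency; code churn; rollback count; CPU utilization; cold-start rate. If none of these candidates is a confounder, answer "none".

rollback count

Rollback count causes alert noise (rollback count → cold-start rate → deploy frequency → traffic volume → alert noise) and also causes dependency count (rollback count → on-call pages → queue depth → dependency count); it is a common cause of both.
Each of the other candidates lacks a causal path to at least one of alert noise and dependency count, so they do not confound the relationship.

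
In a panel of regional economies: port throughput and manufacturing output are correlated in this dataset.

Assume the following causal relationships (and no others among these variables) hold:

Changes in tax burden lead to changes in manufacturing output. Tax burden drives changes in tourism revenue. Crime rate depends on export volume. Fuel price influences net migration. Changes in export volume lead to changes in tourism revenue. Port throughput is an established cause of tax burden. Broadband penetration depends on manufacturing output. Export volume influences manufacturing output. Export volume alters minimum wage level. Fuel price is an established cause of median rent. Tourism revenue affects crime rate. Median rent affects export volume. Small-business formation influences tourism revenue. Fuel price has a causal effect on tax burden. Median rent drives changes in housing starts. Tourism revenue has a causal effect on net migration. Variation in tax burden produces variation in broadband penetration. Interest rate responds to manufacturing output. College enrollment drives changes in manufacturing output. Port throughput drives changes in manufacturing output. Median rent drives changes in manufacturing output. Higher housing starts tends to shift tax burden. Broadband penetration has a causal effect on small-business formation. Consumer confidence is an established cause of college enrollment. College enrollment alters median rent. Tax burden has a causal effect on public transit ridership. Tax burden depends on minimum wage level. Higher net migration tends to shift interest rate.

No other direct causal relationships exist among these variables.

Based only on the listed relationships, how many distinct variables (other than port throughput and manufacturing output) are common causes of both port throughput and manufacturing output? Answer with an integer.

0

No listed variable has a causal path to both port throughput and manufacturing output, so there are no common causes.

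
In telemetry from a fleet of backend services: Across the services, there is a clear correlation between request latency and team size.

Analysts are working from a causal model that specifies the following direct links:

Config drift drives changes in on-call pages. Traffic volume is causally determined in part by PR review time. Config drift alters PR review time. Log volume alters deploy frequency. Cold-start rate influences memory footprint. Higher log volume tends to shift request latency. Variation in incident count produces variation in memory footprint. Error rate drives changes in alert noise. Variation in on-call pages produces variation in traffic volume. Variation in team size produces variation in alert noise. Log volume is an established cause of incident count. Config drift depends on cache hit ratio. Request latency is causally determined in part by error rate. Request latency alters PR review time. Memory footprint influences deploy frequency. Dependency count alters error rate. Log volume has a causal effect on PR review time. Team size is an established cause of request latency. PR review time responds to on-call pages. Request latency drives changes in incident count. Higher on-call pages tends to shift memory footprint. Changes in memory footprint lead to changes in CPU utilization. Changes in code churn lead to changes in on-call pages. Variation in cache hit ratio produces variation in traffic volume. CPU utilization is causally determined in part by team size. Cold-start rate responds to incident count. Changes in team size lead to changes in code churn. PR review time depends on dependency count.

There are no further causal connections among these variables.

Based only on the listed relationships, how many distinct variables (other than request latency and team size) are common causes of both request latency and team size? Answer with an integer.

No listed variable has a causal path to both request latency and team size, so there are no common causes.

0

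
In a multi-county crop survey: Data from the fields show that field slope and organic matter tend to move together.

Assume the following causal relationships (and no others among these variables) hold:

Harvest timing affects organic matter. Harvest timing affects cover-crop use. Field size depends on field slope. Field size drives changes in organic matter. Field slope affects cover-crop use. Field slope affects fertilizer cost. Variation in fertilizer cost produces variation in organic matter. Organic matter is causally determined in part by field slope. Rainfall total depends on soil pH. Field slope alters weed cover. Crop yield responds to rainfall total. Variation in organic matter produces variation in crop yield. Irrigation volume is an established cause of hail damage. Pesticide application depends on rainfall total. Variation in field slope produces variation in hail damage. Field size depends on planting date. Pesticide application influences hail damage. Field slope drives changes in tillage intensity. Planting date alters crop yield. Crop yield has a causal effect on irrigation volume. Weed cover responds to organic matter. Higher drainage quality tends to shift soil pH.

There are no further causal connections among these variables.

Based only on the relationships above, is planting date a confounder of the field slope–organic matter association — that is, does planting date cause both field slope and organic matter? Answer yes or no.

no

Planting date has no stated causal path to field slope. A confounder must cause both variables, so planting date does not qualify.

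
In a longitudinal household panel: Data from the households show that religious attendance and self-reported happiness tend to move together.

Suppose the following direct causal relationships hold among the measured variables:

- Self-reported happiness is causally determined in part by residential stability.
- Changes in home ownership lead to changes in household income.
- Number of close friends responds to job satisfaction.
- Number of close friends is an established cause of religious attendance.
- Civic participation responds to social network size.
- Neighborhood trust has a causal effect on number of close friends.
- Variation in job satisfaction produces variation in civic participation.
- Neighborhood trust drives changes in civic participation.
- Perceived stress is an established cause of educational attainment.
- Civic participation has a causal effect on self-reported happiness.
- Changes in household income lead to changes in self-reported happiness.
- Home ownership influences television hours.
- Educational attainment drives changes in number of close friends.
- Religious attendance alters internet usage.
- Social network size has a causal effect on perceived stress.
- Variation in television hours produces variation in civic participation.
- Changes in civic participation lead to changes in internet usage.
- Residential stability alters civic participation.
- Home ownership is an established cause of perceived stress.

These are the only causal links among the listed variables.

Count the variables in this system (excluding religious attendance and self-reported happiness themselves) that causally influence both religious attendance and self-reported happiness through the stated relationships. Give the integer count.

4

The common causes are: home ownership (to religious attendance via home ownership → perceived stress → educational attainment → number of close friends → religious attendance; to self-reported happiness via home ownership → household income → self-reported happiness); job satisfaction (to religious attendance via job satisfaction → number of close friends → religious attendance; to self-reported happiness via job satisfaction → civic participation → self-reported happiness); neighborhood trust (to religious attendance via neighborhood trust → number of close friends → religious attendance; to self-reported happiness via neighborhood trust → civic participation → self-reported happiness); social network size (to religious attendance via social network size → perceived stress → educational attainment → number of close friends → religious attendance; to self-reported happiness via social network size → civic participation → self-reported happiness).
Every other variable lacks a causal path to at least one of religious attendance and self-reported happiness.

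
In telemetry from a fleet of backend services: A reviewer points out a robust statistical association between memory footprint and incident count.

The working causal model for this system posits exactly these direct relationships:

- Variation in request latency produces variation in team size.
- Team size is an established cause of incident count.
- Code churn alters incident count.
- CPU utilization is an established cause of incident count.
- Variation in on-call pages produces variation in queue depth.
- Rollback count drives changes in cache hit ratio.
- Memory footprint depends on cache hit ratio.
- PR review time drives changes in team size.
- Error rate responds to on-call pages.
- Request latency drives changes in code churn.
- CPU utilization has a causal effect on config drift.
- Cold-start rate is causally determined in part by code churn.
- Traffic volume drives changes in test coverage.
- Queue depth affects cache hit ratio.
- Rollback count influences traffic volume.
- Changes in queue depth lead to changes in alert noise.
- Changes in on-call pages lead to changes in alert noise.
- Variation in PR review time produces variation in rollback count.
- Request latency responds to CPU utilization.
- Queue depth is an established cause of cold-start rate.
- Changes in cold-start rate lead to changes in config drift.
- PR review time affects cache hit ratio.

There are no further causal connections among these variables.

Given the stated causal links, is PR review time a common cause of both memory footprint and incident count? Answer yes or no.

PR review time has a causal path to memory footprint (PR review time → cache hit ratio → memory footprint) and to incident count (PR review time → team size → incident count), so it is a common cause of both — a confounder.

yes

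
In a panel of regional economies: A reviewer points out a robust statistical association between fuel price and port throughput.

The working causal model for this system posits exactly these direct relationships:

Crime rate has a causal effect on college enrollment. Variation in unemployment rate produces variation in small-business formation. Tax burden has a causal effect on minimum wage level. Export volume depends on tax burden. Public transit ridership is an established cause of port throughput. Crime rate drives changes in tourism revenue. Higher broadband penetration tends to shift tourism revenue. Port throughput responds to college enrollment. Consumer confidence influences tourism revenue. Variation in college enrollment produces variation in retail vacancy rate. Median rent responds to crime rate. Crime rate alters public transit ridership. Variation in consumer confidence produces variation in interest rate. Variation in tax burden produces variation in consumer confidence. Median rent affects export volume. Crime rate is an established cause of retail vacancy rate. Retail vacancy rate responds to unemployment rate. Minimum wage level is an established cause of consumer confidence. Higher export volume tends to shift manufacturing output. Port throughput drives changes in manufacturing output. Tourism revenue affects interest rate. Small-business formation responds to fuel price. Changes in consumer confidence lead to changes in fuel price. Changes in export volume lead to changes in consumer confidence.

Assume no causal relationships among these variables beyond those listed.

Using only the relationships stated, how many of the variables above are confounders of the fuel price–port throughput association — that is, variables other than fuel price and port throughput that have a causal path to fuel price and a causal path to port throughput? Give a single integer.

The common causes are: crime rate (to fuel price via crime rate → median rent → export volume → consumer confidence → fuel price; to port throughput via crime rate → public transit ridership → port throughput).
Every other variable lacks a causal path to at least one of fuel price and port throughput.

1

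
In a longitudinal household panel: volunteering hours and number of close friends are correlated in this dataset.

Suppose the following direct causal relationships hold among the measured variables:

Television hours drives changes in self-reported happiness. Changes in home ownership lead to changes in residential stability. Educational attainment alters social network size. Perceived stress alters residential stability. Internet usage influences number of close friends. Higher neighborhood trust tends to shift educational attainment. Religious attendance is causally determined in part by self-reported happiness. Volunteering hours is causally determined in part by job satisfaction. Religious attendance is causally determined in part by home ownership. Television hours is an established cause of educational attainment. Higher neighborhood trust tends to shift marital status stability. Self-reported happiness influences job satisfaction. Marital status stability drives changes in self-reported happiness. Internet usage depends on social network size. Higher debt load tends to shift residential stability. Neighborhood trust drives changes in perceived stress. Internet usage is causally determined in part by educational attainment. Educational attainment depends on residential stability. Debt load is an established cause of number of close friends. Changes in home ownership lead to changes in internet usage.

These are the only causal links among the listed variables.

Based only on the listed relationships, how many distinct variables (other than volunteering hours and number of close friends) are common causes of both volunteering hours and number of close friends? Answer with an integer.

The common causes are: neighborhood trust (to volunteering hours via neighborhood trust → marital status stability → self-reported happiness → job satisfaction → volunteering hours; to number of close friends via neighborhood trust → educational attainment → internet usage → number of close friends); television hours (to volunteering hours via television hours → self-reported happiness → job satisfaction → volunteering hours; to number of close friends via television hours → educational attainment → internet usage → number of close friends).
Every other variable lacks a causal path to at least one of volunteering hours and number of close friends.

2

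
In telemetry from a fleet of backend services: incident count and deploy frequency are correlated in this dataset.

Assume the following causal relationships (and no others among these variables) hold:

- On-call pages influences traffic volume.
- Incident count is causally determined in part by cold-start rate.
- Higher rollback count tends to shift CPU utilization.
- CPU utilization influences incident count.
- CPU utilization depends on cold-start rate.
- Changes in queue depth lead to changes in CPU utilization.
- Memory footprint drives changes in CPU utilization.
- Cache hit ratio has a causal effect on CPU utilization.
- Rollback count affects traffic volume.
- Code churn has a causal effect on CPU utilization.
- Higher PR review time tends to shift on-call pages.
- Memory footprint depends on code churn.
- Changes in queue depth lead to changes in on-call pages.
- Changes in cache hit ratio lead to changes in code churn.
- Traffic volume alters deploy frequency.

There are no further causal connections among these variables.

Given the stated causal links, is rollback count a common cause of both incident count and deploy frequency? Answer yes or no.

Rollback count has a causal path to incident count (rollback count → CPU utilization → incident count) and to deploy frequency (rollback count → traffic volume → deploy frequency), so it is a common cause of both — a confounder.

yes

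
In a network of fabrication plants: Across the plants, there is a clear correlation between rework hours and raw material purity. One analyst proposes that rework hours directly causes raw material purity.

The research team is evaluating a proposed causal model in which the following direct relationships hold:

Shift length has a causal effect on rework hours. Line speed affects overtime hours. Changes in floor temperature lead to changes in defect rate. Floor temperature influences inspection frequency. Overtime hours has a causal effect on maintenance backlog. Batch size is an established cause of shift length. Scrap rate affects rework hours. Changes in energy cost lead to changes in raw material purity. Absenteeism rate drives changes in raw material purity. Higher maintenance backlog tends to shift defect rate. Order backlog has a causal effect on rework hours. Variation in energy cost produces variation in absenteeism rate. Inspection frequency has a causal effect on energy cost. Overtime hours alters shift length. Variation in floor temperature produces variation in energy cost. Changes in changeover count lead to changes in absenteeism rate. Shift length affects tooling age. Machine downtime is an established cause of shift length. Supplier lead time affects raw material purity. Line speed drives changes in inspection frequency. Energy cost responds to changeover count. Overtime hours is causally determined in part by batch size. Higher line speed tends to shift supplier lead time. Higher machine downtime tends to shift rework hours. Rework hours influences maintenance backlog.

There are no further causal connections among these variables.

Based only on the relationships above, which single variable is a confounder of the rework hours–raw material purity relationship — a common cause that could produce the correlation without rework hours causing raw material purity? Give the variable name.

line speed

Line speed has a causal path to rework hours (line speed → overtime hours → shift length → rework hours) and a separate causal path to raw material purity (line speed → supplier lead time → raw material purity), so it is a common cause of both.
No stated relationship gives rework hours a causal route to raw material purity, so the correlation is explained by the shared upstream cause rather than a direct effect.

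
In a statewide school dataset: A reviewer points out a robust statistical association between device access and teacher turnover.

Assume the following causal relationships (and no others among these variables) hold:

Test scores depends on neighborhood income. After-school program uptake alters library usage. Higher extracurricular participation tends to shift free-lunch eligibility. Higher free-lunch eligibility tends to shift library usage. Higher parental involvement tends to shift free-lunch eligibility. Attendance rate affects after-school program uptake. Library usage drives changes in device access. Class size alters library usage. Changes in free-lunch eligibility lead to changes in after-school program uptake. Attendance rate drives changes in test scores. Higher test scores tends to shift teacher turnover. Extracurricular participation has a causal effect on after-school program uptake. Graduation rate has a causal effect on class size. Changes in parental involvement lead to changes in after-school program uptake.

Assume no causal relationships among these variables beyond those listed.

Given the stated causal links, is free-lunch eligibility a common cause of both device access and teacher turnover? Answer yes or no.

Free-lunch eligibility has no stated causal path to teacher turnover. A confounder must cause both variables, so free-lunch eligibility does not qualify.

no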